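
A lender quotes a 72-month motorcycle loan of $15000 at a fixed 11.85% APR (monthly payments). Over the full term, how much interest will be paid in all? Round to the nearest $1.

$6,030

Monthly rate = 11.85%/12 = 0.0098750; payment = 15,000 × 0.0098750 / (1 − (1+0.0098750)^−72) = $292.08.
Total paid = 72 × $292.08 = $21,029.76; interest = $21,029.76 − $15,000 = $6,029.76.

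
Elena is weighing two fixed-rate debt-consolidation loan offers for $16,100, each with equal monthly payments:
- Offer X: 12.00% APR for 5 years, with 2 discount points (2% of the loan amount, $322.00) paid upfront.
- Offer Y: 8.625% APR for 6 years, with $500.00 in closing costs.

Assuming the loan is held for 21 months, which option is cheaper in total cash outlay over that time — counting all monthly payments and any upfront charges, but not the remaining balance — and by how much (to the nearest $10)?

Offer X: monthly rate = 12%/12 = 0.0100000; payment = 16,100 × 0.0100000 / (1 − (1+0.0100000)^−60) = $358.14.
Offer Y: monthly rate = 8.625%/12 = 0.0071875; payment = 16,100 × 0.0071875 / (1 − (1+0.0071875)^−72) = $287.22.
Over 21 months: Offer X costs 21 × $358.14 + $322.00 = $7,842.94; Offer Y costs 21 × $287.22 + $500.00 = $6,531.62.
Offer Y is cheaper by $7,842.94 − $6,531.62 = $1,311.32.

Offer Y by $1,310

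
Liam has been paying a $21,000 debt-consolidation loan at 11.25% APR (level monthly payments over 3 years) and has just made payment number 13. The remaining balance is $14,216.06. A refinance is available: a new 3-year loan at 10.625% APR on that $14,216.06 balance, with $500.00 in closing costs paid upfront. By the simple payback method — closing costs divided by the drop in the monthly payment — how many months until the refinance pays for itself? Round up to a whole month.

Current payment = 21,000 × 11.25%/12 / (1 − (1+0.0093750)^−36) = $690.00.
Refinanced payment = 14,216.06 × 0.0088542 / (1 − (1+0.0088542)^−36) = $462.90.
Monthly savings = $690.00 − $462.90 = $227.10.
Break-even = $500.00 / $227.10 = 2.20 → 3 months.

3 months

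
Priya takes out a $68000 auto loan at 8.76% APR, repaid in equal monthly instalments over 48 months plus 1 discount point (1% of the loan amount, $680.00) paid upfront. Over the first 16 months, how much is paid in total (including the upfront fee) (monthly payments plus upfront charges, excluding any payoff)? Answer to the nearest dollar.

Monthly rate = 8.76%/12 = 0.0073000; payment = 68,000 × 0.0073000 / (1 − (1+0.0073000)^−48) = $1,684.44.
Total outlay = 16 × $1,684.44 + $680.00 = $27,631.04.

$27,631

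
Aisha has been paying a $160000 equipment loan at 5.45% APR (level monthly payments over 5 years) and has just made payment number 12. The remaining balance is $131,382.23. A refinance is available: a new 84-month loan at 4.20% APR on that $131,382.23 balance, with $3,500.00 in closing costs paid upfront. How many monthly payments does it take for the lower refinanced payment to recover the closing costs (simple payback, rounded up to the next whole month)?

3 months

Current payment = 160,000 × 5.45%/12 / (1 − (1+0.0045417)^−60) = $3,052.49.
Refinanced payment = 131,382.23 × 0.0035000 / (1 − (1+0.0035000)^−84) = $1,807.96.
Monthly savings = $3,052.49 − $1,807.96 = $1,244.53.
Break-even = $3,500.00 / $1,244.53 = 2.81 → 3 months.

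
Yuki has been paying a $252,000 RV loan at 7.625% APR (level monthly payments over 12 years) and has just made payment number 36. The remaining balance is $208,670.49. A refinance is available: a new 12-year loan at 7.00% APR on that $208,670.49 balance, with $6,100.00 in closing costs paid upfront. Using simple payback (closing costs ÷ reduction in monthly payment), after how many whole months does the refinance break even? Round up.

12 months

Current payment = 252,000 × 7.625%/12 / (1 − (1+0.0063542)^−144) = $2,676.23.
Refinanced payment = 208,670.49 × 0.0058333 / (1 − (1+0.0058333)^−144) = $2,145.93.
Monthly savings = $2,676.23 − $2,145.93 = $530.30.
Break-even = $6,100.00 / $530.30 = 11.50 → 12 months.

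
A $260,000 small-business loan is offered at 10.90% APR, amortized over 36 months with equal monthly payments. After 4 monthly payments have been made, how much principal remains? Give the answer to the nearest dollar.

With monthly rate i = 10.9%/12 = 0.0090833, the balance after k of n payments is P · [(1+i)^n − (1+i)^k] / [(1+i)^n − 1].
(1+0.0090833)^36 = 1.38475580 and (1+0.0090833)^4 = 1.03683138, so the balance is 260,000 × (1.38475580 − 1.03683138) / (1.38475580 − 1) = $235,111.07.

$235,111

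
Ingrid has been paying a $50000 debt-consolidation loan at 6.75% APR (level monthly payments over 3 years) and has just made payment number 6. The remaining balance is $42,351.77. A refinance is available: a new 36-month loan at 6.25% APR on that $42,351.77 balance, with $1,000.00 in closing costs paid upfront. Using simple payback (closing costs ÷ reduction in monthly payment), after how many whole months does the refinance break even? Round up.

5 months

Current payment = 50,000 × 6.75%/12 / (1 − (1+0.0056250)^−36) = $1,538.15.
Refinanced payment = 42,351.77 × 0.0052083 / (1 − (1+0.0052083)^−36) = $1,293.23.
Monthly savings = $1,538.15 − $1,293.23 = $244.92.
Break-even = $1,000.00 / $244.92 = 4.08 → 5 months.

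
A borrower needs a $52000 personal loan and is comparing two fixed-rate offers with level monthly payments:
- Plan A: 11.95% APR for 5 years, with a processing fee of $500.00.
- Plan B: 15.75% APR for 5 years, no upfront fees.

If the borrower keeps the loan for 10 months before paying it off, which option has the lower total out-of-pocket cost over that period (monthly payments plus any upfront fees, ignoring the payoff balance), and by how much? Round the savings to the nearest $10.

Plan A: at 11.95% the monthly rate is 0.0099583, so the payment is 52,000 × 0.0099583 / (1 − 1.0099583^−60) = $1,155.40.
Plan B: monthly rate = 15.75%/12 = 0.0131250; payment = 52,000 × 0.0131250 / (1 − (1+0.0131250)^−60) = $1,257.64.
Over 10 months: Plan A costs 10 × $1,155.40 + $500.00 = $12,054.00; Plan B costs 10 × $1,257.64 = $12,576.40.
Plan A is cheaper by $12,576.40 − $12,054.00 = $522.40.

Plan A by $520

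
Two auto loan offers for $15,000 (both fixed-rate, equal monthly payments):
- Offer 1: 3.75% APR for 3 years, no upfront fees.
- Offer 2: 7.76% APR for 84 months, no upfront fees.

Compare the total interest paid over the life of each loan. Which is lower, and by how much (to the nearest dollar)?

Offer 1: at 3.75% the monthly rate is 0.0031250, so the payment is 15,000 × 0.0031250 / (1 − 1.0031250^−36) = $441.19.
Total interest on Offer 1 = 36 × $441.19 − $15,000 = $882.84.
Offer 2: at 7.76% the monthly rate is 0.0064667, so the payment is 15,000 × 0.0064667 / (1 − 1.0064667^−84) = $232.00.
Total interest on Offer 2 = 84 × $232.00 − $15,000 = $4,488.00.
Offer 1 is lower by $3,605.16.

Offer 1 by $3,605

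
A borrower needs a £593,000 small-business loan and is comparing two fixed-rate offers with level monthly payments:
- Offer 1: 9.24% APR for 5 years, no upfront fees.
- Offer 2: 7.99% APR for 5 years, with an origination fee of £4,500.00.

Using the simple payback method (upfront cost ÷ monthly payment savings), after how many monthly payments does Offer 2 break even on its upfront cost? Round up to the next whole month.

Offer 1: at 9.24% the monthly rate is 0.0077000, so the payment is 593,000 × 0.0077000 / (1 − 1.0077000^−60) = £12,378.89.
Offer 2: at 7.99% the monthly rate is 0.0066583, so the payment is 593,000 × 0.0066583 / (1 − 1.0066583^−60) = £12,021.06.
Monthly savings = £12,378.89 − £12,021.06 = £357.83.
Break-even = £4,500.00 / £357.83 = 12.58 → 13 months.

13 months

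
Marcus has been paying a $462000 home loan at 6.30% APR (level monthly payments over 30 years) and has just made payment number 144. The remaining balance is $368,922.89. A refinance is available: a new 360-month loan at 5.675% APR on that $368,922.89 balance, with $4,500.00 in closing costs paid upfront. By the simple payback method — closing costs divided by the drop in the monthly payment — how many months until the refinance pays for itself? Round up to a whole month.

Current payment = 462,000 × 6.3%/12 / (1 − (1+0.0052500)^−360) = $2,859.65.
Refinanced payment = 368,922.89 × 0.0047292 / (1 − (1+0.0047292)^−360) = $2,135.39.
Monthly savings = $2,859.65 − $2,135.39 = $724.26.
Break-even = $4,500.00 / $724.26 = 6.21 → 7 months.

7 months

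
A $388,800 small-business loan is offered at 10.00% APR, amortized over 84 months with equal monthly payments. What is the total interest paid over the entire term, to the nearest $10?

Monthly rate = 10%/12 = 0.0083333; payment = 388,800 × 0.0083333 / (1 − (1+0.0083333)^−84) = $6,454.54.
Total paid = 84 × $6,454.54 = $542,181.36; interest = $542,181.36 − $388,800 = $153,381.36.

$153,380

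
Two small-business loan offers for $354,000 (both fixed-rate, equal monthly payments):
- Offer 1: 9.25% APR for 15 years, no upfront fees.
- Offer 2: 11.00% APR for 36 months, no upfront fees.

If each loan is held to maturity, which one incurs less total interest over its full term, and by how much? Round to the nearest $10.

Offer 2 by $238,580

Offer 1: monthly rate = 9.25%/12 = 0.0077083; payment = 354,000 × 0.0077083 / (1 − (1+0.0077083)^−180) = $3,643.34.
Total interest on Offer 1 = 180 × $3,643.34 − $354,000 = $301,801.20.
Offer 2: monthly rate = 11%/12 = 0.0091667; payment = 354,000 × 0.0091667 / (1 − (1+0.0091667)^−36) = $11,589.51.
Total interest on Offer 2 = 36 × $11,589.51 − $354,000 = $63,222.36.
Offer 2 is lower by $238,578.84.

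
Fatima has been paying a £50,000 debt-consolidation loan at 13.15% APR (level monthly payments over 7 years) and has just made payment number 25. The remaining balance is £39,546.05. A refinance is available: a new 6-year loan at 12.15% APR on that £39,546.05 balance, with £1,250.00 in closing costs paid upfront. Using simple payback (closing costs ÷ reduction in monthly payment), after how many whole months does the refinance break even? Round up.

10 months

Current payment = 50,000 × 13.15%/12 / (1 − (1+0.0109583)^−84) = £913.68.
Refinanced payment = 39,546.05 × 0.0101250 / (1 − (1+0.0101250)^−72) = £776.22.
Monthly savings = £913.68 − £776.22 = £137.46.
Break-even = £1,250.00 / £137.46 = 9.09 → 10 months.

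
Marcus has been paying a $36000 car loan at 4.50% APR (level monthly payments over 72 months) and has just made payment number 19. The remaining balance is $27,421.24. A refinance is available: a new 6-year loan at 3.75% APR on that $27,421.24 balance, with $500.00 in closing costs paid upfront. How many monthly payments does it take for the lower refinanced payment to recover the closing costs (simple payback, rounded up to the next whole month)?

Current payment = 36,000 × 4.5%/12 / (1 − (1+0.0037500)^−72) = $571.47.
Refinanced payment = 27,421.24 × 0.0031250 / (1 − (1+0.0031250)^−72) = $425.89.
Monthly savings = $571.47 − $425.89 = $145.58.
Break-even = $500.00 / $145.58 = 3.43 → 4 months.

4 months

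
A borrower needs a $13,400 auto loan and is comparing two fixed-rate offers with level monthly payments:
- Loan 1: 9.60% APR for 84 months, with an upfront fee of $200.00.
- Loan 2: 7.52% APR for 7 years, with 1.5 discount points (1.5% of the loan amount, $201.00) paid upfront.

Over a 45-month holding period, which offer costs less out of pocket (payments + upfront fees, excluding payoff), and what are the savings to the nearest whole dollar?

Loan 1: monthly rate = 9.6%/12 = 0.0080000; payment = 13,400 × 0.0080000 / (1 − (1+0.0080000)^−84) = $219.70.
Loan 2: monthly rate = 7.52%/12 = 0.0062667; payment = 13,400 × 0.0062667 / (1 − (1+0.0062667)^−84) = $205.67.
Over 45 months: Loan 1 costs 45 × $219.70 + $200.00 = $10,086.50; Loan 2 costs 45 × $205.67 + $201.00 = $9,456.15.
Loan 2 is cheaper by $10,086.50 − $9,456.15 = $630.35.

Loan 2 by $630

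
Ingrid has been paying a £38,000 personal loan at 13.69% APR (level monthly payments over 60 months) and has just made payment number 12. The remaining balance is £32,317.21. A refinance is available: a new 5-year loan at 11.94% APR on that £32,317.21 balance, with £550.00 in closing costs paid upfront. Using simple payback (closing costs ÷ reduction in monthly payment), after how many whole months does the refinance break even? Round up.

Current payment = 38,000 × 13.69%/12 / (1 − (1+0.0114083)^−60) = £878.10.
Refinanced payment = 32,317.21 × 0.0099500 / (1 − (1+0.0099500)^−60) = £717.90.
Monthly savings = £878.10 − £717.90 = £160.20.
Break-even = £550.00 / £160.20 = 3.43 → 4 months.

4 months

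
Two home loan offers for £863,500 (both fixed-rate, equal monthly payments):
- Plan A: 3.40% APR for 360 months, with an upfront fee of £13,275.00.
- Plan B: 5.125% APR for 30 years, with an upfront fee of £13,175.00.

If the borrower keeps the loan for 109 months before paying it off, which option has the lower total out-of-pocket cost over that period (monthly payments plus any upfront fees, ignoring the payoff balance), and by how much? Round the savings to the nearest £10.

Plan A: at 3.40% the monthly rate is 0.0028333, so the payment is 863,500 × 0.0028333 / (1 − 1.0028333^−360) = £3,829.46.
Plan B: at 5.125% the monthly rate is 0.0042708, so the payment is 863,500 × 0.0042708 / (1 − 1.0042708^−360) = £4,701.65.
Over 109 months: Plan A costs 109 × £3,829.46 + £13,275.00 = £430,686.14; Plan B costs 109 × £4,701.65 + £13,175.00 = £525,654.85.
Plan A is cheaper by £525,654.85 − £430,686.14 = £94,968.71.

Plan A by £94,970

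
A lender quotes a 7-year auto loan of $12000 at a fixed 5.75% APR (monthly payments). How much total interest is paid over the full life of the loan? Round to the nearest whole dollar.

Monthly rate = 5.75%/12 = 0.0047917; payment = 12,000 × 0.0047917 / (1 − (1+0.0047917)^−84) = $173.87.
Total paid = 84 × $173.87 = $14,605.08; interest = $14,605.08 − $12,000 = $2,605.08.

$2,605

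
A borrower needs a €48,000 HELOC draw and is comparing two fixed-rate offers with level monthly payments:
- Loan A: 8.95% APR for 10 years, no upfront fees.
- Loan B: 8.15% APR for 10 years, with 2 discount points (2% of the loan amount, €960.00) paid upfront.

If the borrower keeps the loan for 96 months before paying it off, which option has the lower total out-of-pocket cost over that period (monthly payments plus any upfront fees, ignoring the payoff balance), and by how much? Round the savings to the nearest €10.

Loan B by €1,010

Loan A: monthly rate = 8.95%/12 = 0.0074583; payment = 48,000 × 0.0074583 / (1 − (1+0.0074583)^−120) = €606.75.
Loan B: monthly rate = 8.15%/12 = 0.0067917; payment = 48,000 × 0.0067917 / (1 − (1+0.0067917)^−120) = €586.18.
Over 96 months: Loan A costs 96 × €606.75 = €58,248.00; Loan B costs 96 × €586.18 + €960.00 = €57,233.28.
Loan B is cheaper by €58,248.00 − €57,233.28 = €1,014.72.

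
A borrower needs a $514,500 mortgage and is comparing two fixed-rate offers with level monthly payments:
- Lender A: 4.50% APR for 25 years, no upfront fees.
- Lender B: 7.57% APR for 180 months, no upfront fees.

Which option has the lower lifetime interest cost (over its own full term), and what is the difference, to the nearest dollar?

Lender A by $4,267

Lender A: at 4.50% the monthly rate is 0.0037500, so the payment is 514,500 × 0.0037500 / (1 − 1.0037500^−300) = $2,859.76.
Total interest on Lender A = 300 × $2,859.76 − $514,500 = $343,428.00.
Lender B: at 7.57% the monthly rate is 0.0063083, so the payment is 514,500 × 0.0063083 / (1 − 1.0063083^−180) = $4,789.97.
Total interest on Lender B = 180 × $4,789.97 − $514,500 = $347,694.60.
Lender A is lower by $4,266.60.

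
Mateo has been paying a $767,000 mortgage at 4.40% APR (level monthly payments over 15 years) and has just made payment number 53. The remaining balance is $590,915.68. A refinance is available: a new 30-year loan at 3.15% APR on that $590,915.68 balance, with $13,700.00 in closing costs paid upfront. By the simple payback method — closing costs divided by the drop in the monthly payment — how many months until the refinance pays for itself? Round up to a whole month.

Current payment = 767,000 × 4.4%/12 / (1 − (1+0.0036667)^−180) = $5,828.38.
Refinanced payment = 590,915.68 × 0.0026250 / (1 − (1+0.0026250)^−360) = $2,539.38.
Monthly savings = $5,828.38 − $2,539.38 = $3,289.00.
Break-even = $13,700.00 / $3,289.00 = 4.17 → 5 months.

5 months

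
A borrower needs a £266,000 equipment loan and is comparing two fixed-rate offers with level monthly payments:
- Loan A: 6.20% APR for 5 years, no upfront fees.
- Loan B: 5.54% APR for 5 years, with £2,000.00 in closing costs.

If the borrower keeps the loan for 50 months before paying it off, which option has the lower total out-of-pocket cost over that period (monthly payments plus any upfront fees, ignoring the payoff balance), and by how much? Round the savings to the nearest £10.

Loan B by £2,070

Loan A: at 6.20% the monthly rate is 0.0051667, so the payment is 266,000 × 0.0051667 / (1 − 1.0051667^−60) = £5,167.30.
Loan B: monthly rate = 5.54%/12 = 0.0046167; payment = 266,000 × 0.0046167 / (1 − (1+0.0046167)^−60) = £5,085.82.
Over 50 months: Loan A costs 50 × £5,167.30 = £258,365.00; Loan B costs 50 × £5,085.82 + £2,000.00 = £256,291.00.
Loan B is cheaper by £258,365.00 − £256,291.00 = £2,074.00.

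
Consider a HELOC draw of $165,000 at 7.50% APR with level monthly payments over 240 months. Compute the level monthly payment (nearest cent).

At 7.50% the monthly rate is 0.0062500, so the payment is 165,000 × 0.0062500 / (1 − 1.0062500^−240) = $1,329.23.

$1,329.23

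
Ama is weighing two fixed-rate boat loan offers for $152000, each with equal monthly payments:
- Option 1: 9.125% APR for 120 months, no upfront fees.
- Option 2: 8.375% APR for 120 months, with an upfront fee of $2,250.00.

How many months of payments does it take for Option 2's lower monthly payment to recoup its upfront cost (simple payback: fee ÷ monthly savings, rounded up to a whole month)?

37 months

Option 1: monthly rate = 9.125%/12 = 0.0076042; payment = 152,000 × 0.0076042 / (1 − (1+0.0076042)^−120) = $1,935.77.
Option 2: at 8.375% the monthly rate is 0.0069792, so the payment is 152,000 × 0.0069792 / (1 − 1.0069792^−120) = $1,874.44.
Monthly savings = $1,935.77 − $1,874.44 = $61.33.
Break-even = $2,250.00 / $61.33 = 36.69 → 37 months.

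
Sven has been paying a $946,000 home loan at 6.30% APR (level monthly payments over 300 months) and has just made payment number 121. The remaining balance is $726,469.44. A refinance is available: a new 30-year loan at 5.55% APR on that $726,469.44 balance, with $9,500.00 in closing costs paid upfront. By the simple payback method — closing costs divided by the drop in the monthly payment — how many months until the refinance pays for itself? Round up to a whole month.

5 months

Current payment = 946,000 × 6.3%/12 / (1 − (1+0.0052500)^−300) = $6,269.74.
Refinanced payment = 726,469.44 × 0.0046250 / (1 − (1+0.0046250)^−360) = $4,147.63.
Monthly savings = $6,269.74 − $4,147.63 = $2,122.11.
Break-even = $9,500.00 / $2,122.11 = 4.48 → 5 months.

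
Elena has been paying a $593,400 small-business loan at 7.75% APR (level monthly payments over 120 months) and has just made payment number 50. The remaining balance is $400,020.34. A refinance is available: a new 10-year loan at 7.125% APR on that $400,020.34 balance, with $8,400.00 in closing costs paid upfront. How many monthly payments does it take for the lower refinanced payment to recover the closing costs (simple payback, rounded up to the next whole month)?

Current payment = 593,400 × 7.75%/12 / (1 − (1+0.0064583)^−120) = $7,121.43.
Refinanced payment = 400,020.34 × 0.0059375 / (1 − (1+0.0059375)^−120) = $4,670.39.
Monthly savings = $7,121.43 − $4,670.39 = $2,451.04.
Break-even = $8,400.00 / $2,451.04 = 3.43 → 4 months.

4 months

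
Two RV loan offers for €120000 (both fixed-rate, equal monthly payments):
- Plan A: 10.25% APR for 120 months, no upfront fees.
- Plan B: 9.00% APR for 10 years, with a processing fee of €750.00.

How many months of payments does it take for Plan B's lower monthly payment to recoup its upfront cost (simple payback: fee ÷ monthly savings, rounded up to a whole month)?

Plan A: monthly rate = 10.25%/12 = 0.0085417; payment = 120,000 × 0.0085417 / (1 − (1+0.0085417)^−120) = €1,602.47.
Plan B: monthly rate = 9%/12 = 0.0075000; payment = 120,000 × 0.0075000 / (1 − (1+0.0075000)^−120) = €1,520.11.
Monthly savings = €1,602.47 − €1,520.11 = €82.36.
Break-even = €750.00 / €82.36 = 9.11 → 10 months.

10 months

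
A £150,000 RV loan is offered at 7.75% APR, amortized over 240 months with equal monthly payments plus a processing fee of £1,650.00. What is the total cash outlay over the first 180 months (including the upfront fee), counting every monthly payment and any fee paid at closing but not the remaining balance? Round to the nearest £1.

£223,306

Monthly rate = 7.75%/12 = 0.0064583; payment = 150,000 × 0.0064583 / (1 − (1+0.0064583)^−240) = £1,231.42.
Total outlay = 180 × £1,231.42 + £1,650.00 = £223,305.60.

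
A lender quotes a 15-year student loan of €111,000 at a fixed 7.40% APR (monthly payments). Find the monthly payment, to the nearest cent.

Monthly rate = 7.4%/12 = 0.0061667; payment = 111,000 × 0.0061667 / (1 − (1+0.0061667)^−180) = €1,022.69.

€1,022.69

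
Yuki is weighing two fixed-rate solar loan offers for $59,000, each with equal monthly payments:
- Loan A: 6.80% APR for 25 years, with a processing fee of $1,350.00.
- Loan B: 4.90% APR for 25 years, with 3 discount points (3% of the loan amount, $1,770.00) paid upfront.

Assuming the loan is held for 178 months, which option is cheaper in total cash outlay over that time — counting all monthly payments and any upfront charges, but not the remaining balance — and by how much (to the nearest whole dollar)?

Loan A: at 6.80% the monthly rate is 0.0056667, so the payment is 59,000 × 0.0056667 / (1 − 1.0056667^−300) = $409.50.
Loan B: monthly rate = 4.9%/12 = 0.0040833; payment = 59,000 × 0.0040833 / (1 − (1+0.0040833)^−300) = $341.48.
Over 178 months: Loan A costs 178 × $409.50 + $1,350.00 = $74,241.00; Loan B costs 178 × $341.48 + $1,770.00 = $62,553.44.
Loan B is cheaper by $74,241.00 − $62,553.44 = $11,687.56.

Loan B by $11,688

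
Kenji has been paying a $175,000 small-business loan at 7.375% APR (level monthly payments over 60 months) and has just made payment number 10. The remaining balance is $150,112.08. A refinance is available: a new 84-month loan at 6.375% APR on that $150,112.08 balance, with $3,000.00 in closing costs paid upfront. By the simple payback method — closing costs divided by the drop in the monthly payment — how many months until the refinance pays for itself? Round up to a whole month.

Current payment = 175,000 × 7.375%/12 / (1 − (1+0.0061458)^−60) = $3,496.26.
Refinanced payment = 150,112.08 × 0.0053125 / (1 − (1+0.0053125)^−84) = $2,220.01.
Monthly savings = $3,496.26 − $2,220.01 = $1,276.25.
Break-even = $3,000.00 / $1,276.25 = 2.35 → 3 months.

3 months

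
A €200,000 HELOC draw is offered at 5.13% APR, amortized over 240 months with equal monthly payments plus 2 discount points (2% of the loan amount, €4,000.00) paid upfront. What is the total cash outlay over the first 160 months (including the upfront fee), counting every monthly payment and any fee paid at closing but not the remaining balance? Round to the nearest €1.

€217,491

At 5.13% the monthly rate is 0.0042750, so the payment is 200,000 × 0.0042750 / (1 − 1.0042750^−240) = €1,334.32.
Total outlay = 160 × €1,334.32 + €4,000.00 = €217,491.20.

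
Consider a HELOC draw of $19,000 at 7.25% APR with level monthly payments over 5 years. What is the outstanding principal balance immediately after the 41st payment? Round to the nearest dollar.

With monthly rate i = 7.25%/12 = 0.0060417, the balance after k of n payments is P · [(1+i)^n − (1+i)^k] / [(1+i)^n − 1].
(1+0.0060417)^60 = 1.43535089 and (1+0.0060417)^41 = 1.28013181, so the balance is 19,000 × (1.43535089 − 1.28013181) / (1.43535089 − 1) = $6,774.22.

$6,774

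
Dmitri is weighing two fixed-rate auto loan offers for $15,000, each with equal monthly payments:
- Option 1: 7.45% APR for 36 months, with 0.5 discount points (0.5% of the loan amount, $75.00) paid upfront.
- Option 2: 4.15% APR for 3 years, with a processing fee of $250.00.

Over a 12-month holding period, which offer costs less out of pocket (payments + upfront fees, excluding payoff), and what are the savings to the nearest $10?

Option 2 by $90

Option 1: monthly rate = 7.45%/12 = 0.0062083; payment = 15,000 × 0.0062083 / (1 − (1+0.0062083)^−36) = $466.25.
Option 2: at 4.15% the monthly rate is 0.0034583, so the payment is 15,000 × 0.0034583 / (1 − 1.0034583^−36) = $443.86.
Over 12 months: Option 1 costs 12 × $466.25 + $75.00 = $5,670.00; Option 2 costs 12 × $443.86 + $250.00 = $5,576.32.
Option 2 is cheaper by $5,670.00 − $5,576.32 = $93.68.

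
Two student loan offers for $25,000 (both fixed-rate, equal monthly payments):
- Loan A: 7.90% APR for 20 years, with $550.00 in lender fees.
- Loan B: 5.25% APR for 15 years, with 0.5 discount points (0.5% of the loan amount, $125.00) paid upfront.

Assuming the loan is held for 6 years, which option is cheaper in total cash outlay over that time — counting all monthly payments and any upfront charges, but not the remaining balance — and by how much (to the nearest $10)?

Loan A: monthly rate = 7.9%/12 = 0.0065833; payment = 25,000 × 0.0065833 / (1 − (1+0.0065833)^−240) = $207.56.
Loan B: monthly rate = 5.25%/12 = 0.0043750; payment = 25,000 × 0.0043750 / (1 − (1+0.0043750)^−180) = $200.97.
Over 72 months: Loan A costs 72 × $207.56 + $550.00 = $15,494.32; Loan B costs 72 × $200.97 + $125.00 = $14,594.84.
Loan B is cheaper by $15,494.32 − $14,594.84 = $899.48.

Loan B by $900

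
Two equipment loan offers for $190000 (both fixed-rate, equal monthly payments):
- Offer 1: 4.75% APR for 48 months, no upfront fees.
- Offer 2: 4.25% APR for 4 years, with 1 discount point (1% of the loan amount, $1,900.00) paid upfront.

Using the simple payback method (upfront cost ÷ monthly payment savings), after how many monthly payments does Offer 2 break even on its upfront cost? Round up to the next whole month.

45 months

Offer 1: at 4.75% the monthly rate is 0.0039583, so the payment is 190,000 × 0.0039583 / (1 − 1.0039583^−48) = $4,354.08.
Offer 2: monthly rate = 4.25%/12 = 0.0035417; payment = 190,000 × 0.0035417 / (1 − (1+0.0035417)^−48) = $4,311.31.
Monthly savings = $4,354.08 − $4,311.31 = $42.77.
Break-even = $1,900.00 / $42.77 = 44.42 → 45 months.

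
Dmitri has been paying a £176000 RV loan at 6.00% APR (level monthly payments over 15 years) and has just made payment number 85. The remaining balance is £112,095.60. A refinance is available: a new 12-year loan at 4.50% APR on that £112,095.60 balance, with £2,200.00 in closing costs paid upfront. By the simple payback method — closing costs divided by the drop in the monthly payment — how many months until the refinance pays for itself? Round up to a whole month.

Current payment = 176,000 × 6%/12 / (1 − (1+0.0050000)^−180) = £1,485.19.
Refinanced payment = 112,095.60 × 0.0037500 / (1 − (1+0.0037500)^−144) = £1,008.87.
Monthly savings = £1,485.19 − £1,008.87 = £476.32.
Break-even = £2,200.00 / £476.32 = 4.62 → 5 months.

5 months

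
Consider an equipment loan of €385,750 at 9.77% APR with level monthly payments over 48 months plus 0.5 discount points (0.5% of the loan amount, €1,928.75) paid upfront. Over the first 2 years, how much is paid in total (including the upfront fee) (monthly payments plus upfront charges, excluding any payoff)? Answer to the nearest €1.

At 9.77% the monthly rate is 0.0081417, so the payment is 385,750 × 0.0081417 / (1 − 1.0081417^−48) = €9,741.06.
Total outlay = 24 × €9,741.06 + €1,928.75 = €235,714.19.

€235,714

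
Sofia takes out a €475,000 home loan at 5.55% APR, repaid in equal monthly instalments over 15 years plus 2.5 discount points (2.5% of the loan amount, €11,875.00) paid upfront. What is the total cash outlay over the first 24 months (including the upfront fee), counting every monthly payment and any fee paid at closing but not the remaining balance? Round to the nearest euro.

Monthly rate = 5.55%/12 = 0.0046250; payment = 475,000 × 0.0046250 / (1 − (1+0.0046250)^−180) = €3,893.76.
Total outlay = 24 × €3,893.76 + €11,875.00 = €105,325.24.

€105,325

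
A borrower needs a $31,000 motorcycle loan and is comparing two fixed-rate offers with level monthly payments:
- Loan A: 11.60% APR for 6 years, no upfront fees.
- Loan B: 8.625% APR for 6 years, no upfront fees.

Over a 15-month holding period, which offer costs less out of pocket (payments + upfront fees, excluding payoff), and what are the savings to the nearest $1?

Loan B by $699

Loan A: at 11.60% the monthly rate is 0.0096667, so the payment is 31,000 × 0.0096667 / (1 − 1.0096667^−72) = $599.63.
Loan B: at 8.625% the monthly rate is 0.0071875, so the payment is 31,000 × 0.0071875 / (1 − 1.0071875^−72) = $553.04.
Over 15 months: Loan A costs 15 × $599.63 = $8,994.45; Loan B costs 15 × $553.04 = $8,295.60.
Loan B is cheaper by $8,994.45 − $8,295.60 = $698.85.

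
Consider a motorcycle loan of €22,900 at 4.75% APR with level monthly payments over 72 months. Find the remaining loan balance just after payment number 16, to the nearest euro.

With monthly rate i = 4.75%/12 = 0.0039583, the balance after k of n payments is P · [(1+i)^n − (1+i)^k] / [(1+i)^n − 1].
(1+0.0039583)^72 = 1.32901414 and (1+0.0039583)^16 = 1.06524872, so the balance is 22,900 × (1.32901414 − 1.06524872) / (1.32901414 − 1) = €18,358.57.

€18,359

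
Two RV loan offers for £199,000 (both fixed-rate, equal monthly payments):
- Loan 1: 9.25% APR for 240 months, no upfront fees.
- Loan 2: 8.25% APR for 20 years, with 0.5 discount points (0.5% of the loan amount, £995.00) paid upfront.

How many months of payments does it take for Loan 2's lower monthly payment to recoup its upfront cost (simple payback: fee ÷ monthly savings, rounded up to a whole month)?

Loan 1: at 9.25% the monthly rate is 0.0077083, so the payment is 199,000 × 0.0077083 / (1 − 1.0077083^−240) = £1,822.57.
Loan 2: monthly rate = 8.25%/12 = 0.0068750; payment = 199,000 × 0.0068750 / (1 − (1+0.0068750)^−240) = £1,695.61.
Monthly savings = £1,822.57 − £1,695.61 = £126.96.
Break-even = £995.00 / £126.96 = 7.84 → 8 months.

8 months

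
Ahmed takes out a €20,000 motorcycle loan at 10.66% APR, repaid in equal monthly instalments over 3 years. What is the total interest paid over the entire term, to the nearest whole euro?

€3,456

At 10.66% the monthly rate is 0.0088833, so the payment is 20,000 × 0.0088833 / (1 − 1.0088833^−36) = €651.56.
Total paid = 36 × €651.56 = €23,456.16; interest = €23,456.16 − €20,000 = €3,456.16.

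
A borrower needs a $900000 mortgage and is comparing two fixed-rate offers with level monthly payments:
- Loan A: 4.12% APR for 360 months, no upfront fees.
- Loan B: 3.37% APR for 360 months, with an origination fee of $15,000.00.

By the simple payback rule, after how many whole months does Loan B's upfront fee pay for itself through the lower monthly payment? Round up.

Loan A: monthly rate = 4.12%/12 = 0.0034333; payment = 900,000 × 0.0034333 / (1 − (1+0.0034333)^−360) = $4,359.23.
Loan B: at 3.37% the monthly rate is 0.0028083, so the payment is 900,000 × 0.0028083 / (1 − 1.0028083^−360) = $3,976.38.
Monthly savings = $4,359.23 − $3,976.38 = $382.85.
Break-even = $15,000.00 / $382.85 = 39.18 → 40 months.

40 months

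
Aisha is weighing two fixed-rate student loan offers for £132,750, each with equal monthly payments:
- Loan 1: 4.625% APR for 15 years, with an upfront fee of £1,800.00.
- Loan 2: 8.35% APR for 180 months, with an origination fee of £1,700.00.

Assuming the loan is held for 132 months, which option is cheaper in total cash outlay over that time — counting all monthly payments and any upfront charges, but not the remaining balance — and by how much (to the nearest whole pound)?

Loan 1: at 4.625% the monthly rate is 0.0038542, so the payment is 132,750 × 0.0038542 / (1 − 1.0038542^−180) = £1,024.03.
Loan 2: monthly rate = 8.35%/12 = 0.0069583; payment = 132,750 × 0.0069583 / (1 − (1+0.0069583)^−180) = £1,295.60.
Over 132 months: Loan 1 costs 132 × £1,024.03 + £1,800.00 = £136,971.96; Loan 2 costs 132 × £1,295.60 + £1,700.00 = £172,719.20.
Loan 1 is cheaper by £172,719.20 − £136,971.96 = £35,747.24.

Loan 1 by £35,747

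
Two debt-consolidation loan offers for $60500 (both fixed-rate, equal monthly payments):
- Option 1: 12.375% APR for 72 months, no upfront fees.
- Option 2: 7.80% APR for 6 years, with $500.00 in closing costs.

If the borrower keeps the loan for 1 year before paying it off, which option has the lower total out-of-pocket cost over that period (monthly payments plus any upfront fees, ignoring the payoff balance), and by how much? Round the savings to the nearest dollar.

Option 2 by $1,177

Option 1: monthly rate = 12.375%/12 = 0.0103125; payment = 60,500 × 0.0103125 / (1 − (1+0.0103125)^−72) = $1,194.62.
Option 2: at 7.80% the monthly rate is 0.0065000, so the payment is 60,500 × 0.0065000 / (1 − 1.0065000^−72) = $1,054.86.
Over 12 months: Option 1 costs 12 × $1,194.62 = $14,335.44; Option 2 costs 12 × $1,054.86 + $500.00 = $13,158.32.
Option 2 is cheaper by $14,335.44 − $13,158.32 = $1,177.12.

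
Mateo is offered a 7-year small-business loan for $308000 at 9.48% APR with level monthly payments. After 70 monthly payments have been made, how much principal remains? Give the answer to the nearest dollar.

$66,428

With monthly rate i = 9.48%/12 = 0.0079000, the balance after k of n payments is P · [(1+i)^n − (1+i)^k] / [(1+i)^n − 1].
(1+0.0079000)^84 = 1.93671358 and (1+0.0079000)^70 = 1.73468716, so the balance is 308,000 × (1.93671358 − 1.73468716) / (1.93671358 − 1) = $66,428.14.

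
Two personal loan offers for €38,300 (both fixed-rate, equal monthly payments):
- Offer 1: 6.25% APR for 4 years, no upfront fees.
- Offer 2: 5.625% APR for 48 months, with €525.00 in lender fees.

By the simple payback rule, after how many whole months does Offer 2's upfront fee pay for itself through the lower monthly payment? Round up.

48 months

Offer 1: at 6.25% the monthly rate is 0.0052083, so the payment is 38,300 × 0.0052083 / (1 − 1.0052083^−48) = €903.87.
Offer 2: monthly rate = 5.625%/12 = 0.0046875; payment = 38,300 × 0.0046875 / (1 − (1+0.0046875)^−48) = €892.91.
Monthly savings = €903.87 − €892.91 = €10.96.
Break-even = €525.00 / €10.96 = 47.90 → 48 months.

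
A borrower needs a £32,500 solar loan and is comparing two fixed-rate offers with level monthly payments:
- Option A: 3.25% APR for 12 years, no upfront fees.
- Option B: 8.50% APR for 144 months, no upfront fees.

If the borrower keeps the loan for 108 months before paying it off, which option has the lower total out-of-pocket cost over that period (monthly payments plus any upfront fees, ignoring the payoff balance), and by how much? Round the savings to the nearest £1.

Option A: at 3.25% the monthly rate is 0.0027083, so the payment is 32,500 × 0.0027083 / (1 − 1.0027083^−144) = £272.86.
Option B: at 8.50% the monthly rate is 0.0070833, so the payment is 32,500 × 0.0070833 / (1 − 1.0070833^−144) = £360.77.
Over 108 months: Option A costs 108 × £272.86 = £29,468.88; Option B costs 108 × £360.77 = £38,963.16.
Option A is cheaper by £38,963.16 − £29,468.88 = £9,494.28.

Option A by £9,494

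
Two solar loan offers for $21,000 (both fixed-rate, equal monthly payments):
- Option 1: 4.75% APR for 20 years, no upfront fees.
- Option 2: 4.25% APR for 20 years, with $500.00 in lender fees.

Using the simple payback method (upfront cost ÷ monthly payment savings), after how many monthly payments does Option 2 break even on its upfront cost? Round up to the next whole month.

89 months

Option 1: at 4.75% the monthly rate is 0.0039583, so the payment is 21,000 × 0.0039583 / (1 − 1.0039583^−240) = $135.71.
Option 2: at 4.25% the monthly rate is 0.0035417, so the payment is 21,000 × 0.0035417 / (1 − 1.0035417^−240) = $130.04.
Monthly savings = $135.71 − $130.04 = $5.67.
Break-even = $500.00 / $5.67 = 88.18 → 89 months.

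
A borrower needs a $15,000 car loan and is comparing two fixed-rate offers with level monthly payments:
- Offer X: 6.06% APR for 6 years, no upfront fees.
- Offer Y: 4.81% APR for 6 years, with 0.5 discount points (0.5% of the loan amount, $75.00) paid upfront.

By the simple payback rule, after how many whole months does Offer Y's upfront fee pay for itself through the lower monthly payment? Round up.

9 months

Offer X: at 6.06% the monthly rate is 0.0050500, so the payment is 15,000 × 0.0050500 / (1 − 1.0050500^−72) = $249.02.
Offer Y: monthly rate = 4.81%/12 = 0.0040083; payment = 15,000 × 0.0040083 / (1 − (1+0.0040083)^−72) = $240.25.
Monthly savings = $249.02 − $240.25 = $8.77.
Break-even = $75.00 / $8.77 = 8.55 → 9 months.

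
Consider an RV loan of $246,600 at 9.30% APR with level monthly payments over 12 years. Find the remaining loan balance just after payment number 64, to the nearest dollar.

$169,337

With monthly rate i = 9.3%/12 = 0.0077500, the balance after k of n payments is P · [(1+i)^n − (1+i)^k] / [(1+i)^n − 1].
(1+0.0077500)^144 = 3.03951424 and (1+0.0077500)^64 = 1.63900258, so the balance is 246,600 × (3.03951424 − 1.63900258) / (3.03951424 − 1) = $169,337.47.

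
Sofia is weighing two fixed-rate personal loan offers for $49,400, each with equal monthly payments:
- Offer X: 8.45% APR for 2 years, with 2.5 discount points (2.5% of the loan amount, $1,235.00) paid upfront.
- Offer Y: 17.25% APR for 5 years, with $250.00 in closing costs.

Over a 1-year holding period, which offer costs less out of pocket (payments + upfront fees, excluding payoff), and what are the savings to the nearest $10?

Offer Y by $13,110

Offer X: monthly rate = 8.45%/12 = 0.0070417; payment = 49,400 × 0.0070417 / (1 − (1+0.0070417)^−24) = $2,244.38.
Offer Y: monthly rate = 17.25%/12 = 0.0143750; payment = 49,400 × 0.0143750 / (1 − (1+0.0143750)^−60) = $1,234.37.
Over 12 months: Offer X costs 12 × $2,244.38 + $1,235.00 = $28,167.56; Offer Y costs 12 × $1,234.37 + $250.00 = $15,062.44.
Offer Y is cheaper by $28,167.56 − $15,062.44 = $13,105.12.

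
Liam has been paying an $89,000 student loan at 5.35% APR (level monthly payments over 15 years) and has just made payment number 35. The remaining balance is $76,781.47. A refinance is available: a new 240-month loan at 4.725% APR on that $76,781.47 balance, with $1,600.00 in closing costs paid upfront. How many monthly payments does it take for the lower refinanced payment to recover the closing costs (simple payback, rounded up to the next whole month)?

Current payment = 89,000 × 5.35%/12 / (1 − (1+0.0044583)^−180) = $720.14.
Refinanced payment = 76,781.47 × 0.0039375 / (1 − (1+0.0039375)^−240) = $495.13.
Monthly savings = $720.14 − $495.13 = $225.01.
Break-even = $1,600.00 / $225.01 = 7.11 → 8 months.

8 months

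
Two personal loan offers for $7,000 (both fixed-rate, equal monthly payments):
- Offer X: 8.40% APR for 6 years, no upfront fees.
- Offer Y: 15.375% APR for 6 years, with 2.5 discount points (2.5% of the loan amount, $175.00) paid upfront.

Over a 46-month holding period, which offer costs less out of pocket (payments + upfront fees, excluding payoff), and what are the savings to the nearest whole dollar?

Offer X by $1,341

Offer X: monthly rate = 8.4%/12 = 0.0070000; payment = 7,000 × 0.0070000 / (1 − (1+0.0070000)^−72) = $124.10.
Offer Y: at 15.375% the monthly rate is 0.0128125, so the payment is 7,000 × 0.0128125 / (1 − 1.0128125^−72) = $149.44.
Over 46 months: Offer X costs 46 × $124.10 = $5,708.60; Offer Y costs 46 × $149.44 + $175.00 = $7,049.24.
Offer X is cheaper by $7,049.24 − $5,708.60 = $1,340.64.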